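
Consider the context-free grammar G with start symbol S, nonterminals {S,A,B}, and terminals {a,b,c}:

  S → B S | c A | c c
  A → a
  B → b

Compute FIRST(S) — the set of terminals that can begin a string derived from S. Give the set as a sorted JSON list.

Compute FIRST by fixpoint:
iter 1:
  A via A→a: +{a}
  B via B→b: +{b}
  S via S→B S: +{b}
  S via S→c A: +{c}
  FIRST[S]={b,c}  FIRST[A]={a}  FIRST[B]={b}
iter 2: — fixpoint
  FIRST[S]={b,c}  FIRST[A]={a}  FIRST[B]={b}

FIRST(S) = ["b", "c"]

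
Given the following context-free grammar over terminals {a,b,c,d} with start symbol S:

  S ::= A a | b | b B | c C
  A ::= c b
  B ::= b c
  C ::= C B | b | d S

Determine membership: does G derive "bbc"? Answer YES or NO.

Convert to CNF:
  S -> A T3 | T0 C | T1 B | b
  A -> T0 T1
  B -> T1 T0
  C -> C B | T2 S | b
  T0 -> c
  T1 -> b
  T2 -> d
  T3 -> a

CYK fill:
  cell(0,0) b: {C,S,T1}  orig:{C,S}
  cell(1,1) b: {C,S,T1}  orig:{C,S}
  cell(2,2) c: {T0}  orig:{}
  cell(0,1) bb: ∅
  cell(1,2) bc: {B}
  cell(0,2) bbc: {C,S}

S ∈ T[0,2] ⇒ YES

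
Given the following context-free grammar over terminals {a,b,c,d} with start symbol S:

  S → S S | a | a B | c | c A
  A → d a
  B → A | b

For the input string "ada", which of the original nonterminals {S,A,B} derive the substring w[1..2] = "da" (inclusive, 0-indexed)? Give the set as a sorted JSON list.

CNF form of G:
  S -> S S | T1 B | T2 A | a | c
  A -> T0 T1
  B -> T0 T1 | b
  T0 -> d
  T1 -> a
  T2 -> c

Fill CYK table bottom-up — only the sub-triangle for w[1..2]:
  cell(1,1) d: {T0}  orig:{}
  cell(2,2) a: {S,T1}  orig:{S}
  cell(1,2) da: {A,B}

Original NTs in T[1,2] deriving "da": ["A", "B"]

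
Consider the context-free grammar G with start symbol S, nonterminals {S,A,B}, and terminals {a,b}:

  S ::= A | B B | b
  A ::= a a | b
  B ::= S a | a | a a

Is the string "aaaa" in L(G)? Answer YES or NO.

CNF form of G:
  S -> B B | T0 T0 | b
  A -> T0 T0 | b
  B -> S T0 | T0 T0 | a
  T0 -> a

Fill CYK table bottom-up:
  T[0,0] 'a' = {B,T0}  orig:{B}
  T[1,1] 'a' = {B,T0}  orig:{B}
  T[2,2] 'a' = {B,T0}  orig:{B}
  T[3,3] 'a' = {B,T0}  orig:{B}
  T[0,1] 'aa' = {A,B,S}
  T[1,2] 'aa' = {A,B,S}
  T[2,3] 'aa' = {A,B,S}
  T[0,2] 'aaa' = {B,S}
  T[1,3] 'aaa' = {B,S}
  T[0,3] 'aaaa' = {B,S}

S ∈ T[0,3] ⇒ YES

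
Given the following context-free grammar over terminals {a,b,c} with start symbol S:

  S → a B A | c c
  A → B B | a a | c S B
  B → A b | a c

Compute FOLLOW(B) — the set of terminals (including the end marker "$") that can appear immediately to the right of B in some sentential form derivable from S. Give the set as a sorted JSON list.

Compute FIRST by fixpoint:
round 1:
  A via A→a a: +{a}
  A via A→c S B: +{c}
  B via B→A b: +{a,c}
  S via S→a B A: +{a}
  S via S→c c: +{c}
  S: {a,c}  A: {a,c}  B: {a,c}
round 2: (stable)
  S: {a,c}  A: {a,c}  B: {a,c}

FOLLOW iteration:
initialize: $ ∈ FOLLOW(S)
pass 1:
  A→B B: FOLLOW(B) ⊇ FIRST(B) = {a,c}; new: +{a,c}
  A→c S B: FOLLOW(S) ⊇ FIRST(B) = {a,c}; new: +{a,c}
  B→A b: FOLLOW(A) ⊇ FIRST(b) = {b}; new: +{b}
  S→a B A: FOLLOW(A) ⊇ FOLLOW(S) ⊇ {$,a,c}; new: +{$,a,c}
  FOLLOW[S]={$,a,c}  FOLLOW[A]={$,a,b,c}  FOLLOW[B]={a,c}
pass 2:
  A→B B: FOLLOW(B) ⊇ FOLLOW(A) ⊇ {$,a,b,c}; new: +{$,b}
  FOLLOW[S]={$,a,c}  FOLLOW[A]={$,a,b,c}  FOLLOW[B]={$,a,b,c}
pass 3: — fixpoint
  FOLLOW[S]={$,a,c}  FOLLOW[A]={$,a,b,c}  FOLLOW[B]={$,a,b,c}

FOLLOW(B) = ["$", "a", "b", "c"]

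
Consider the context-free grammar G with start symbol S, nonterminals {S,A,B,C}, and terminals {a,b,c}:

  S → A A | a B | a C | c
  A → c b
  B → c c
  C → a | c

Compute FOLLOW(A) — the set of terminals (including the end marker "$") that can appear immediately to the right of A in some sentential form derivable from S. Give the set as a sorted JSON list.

FIRST sets, iterate to fixpoint:
iter 1:
  A via A→c b: +{c}
  B via B→c c: +{c}
  C via C→a: +{a}
  C via C→c: +{c}
  S via S→A A: +{c}
  S via S→a B: +{a}
  FIRST(S)={a,c}  FIRST(A)={c}  FIRST(B)={c}  FIRST(C)={a,c}
iter 2: (no change)
  FIRST(S)={a,c}  FIRST(A)={c}  FIRST(B)={c}  FIRST(C)={a,c}

FOLLOW sets:
seed FOLLOW(S) with $
iter 1:
  S→A A: FOLLOW(A) ⊇ FIRST(A) = {c}; new: +{c}
  S→A A: FOLLOW(A) ⊇ FOLLOW(S) ⊇ {$}; new: +{$}
  S→a B: FOLLOW(B) ⊇ FOLLOW(S) ⊇ {$}; new: +{$}
  S→a C: FOLLOW(C) ⊇ FOLLOW(S) ⊇ {$}; new: +{$}
  S: {$}  A: {$,c}  B: {$}  C: {$}
iter 2: done
  S: {$}  A: {$,c}  B: {$}  C: {$}

FOLLOW(A) = ["$", "c"]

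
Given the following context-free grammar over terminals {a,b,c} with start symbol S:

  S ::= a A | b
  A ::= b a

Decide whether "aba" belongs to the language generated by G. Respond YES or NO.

Convert to CNF:
  S -> T1 A | b
  A -> T0 T1
  T0 -> b
  T1 -> a

Fill CYK table bottom-up:
  cell(0,0) a: {T1}  orig:{}
  cell(1,1) b: {S,T0}  orig:{S}
  cell(2,2) a: {T1}  orig:{}
  cell(0,1) ab: ∅
  cell(1,2) ba: {A}
  cell(0,2) aba: {S}

S ∈ T[0,2] ⇒ YES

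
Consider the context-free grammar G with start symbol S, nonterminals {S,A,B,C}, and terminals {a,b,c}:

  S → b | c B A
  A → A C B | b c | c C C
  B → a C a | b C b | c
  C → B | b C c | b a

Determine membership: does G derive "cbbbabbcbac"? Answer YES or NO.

Convert to CNF:
  S -> T1 X10 | b
  A -> A X3 | T0 T1 | T1 X4
  B -> T0 X6 | T2 X5 | c
  C -> T0 T2 | T0 X8 | T0 X9 | T2 X7 | c
  T0 -> b
  T1 -> c
  T2 -> a
  X3 -> C B
  X4 -> C C
  X5 -> C T2
  X6 -> C T0
  X7 -> C T2
  X8 -> C T0
  X9 -> C T1
  X10 -> B A

CYK fill:
  T[0,0] 'c' = {B,C,T1}  orig:{B,C}
  T[1,1] 'b' = {S,T0}  orig:{S}
  T[2,2] 'b' = {S,T0}  orig:{S}
  T[3,3] 'b' = {S,T0}  orig:{S}
  T[4,4] 'a' = {T2}  orig:{}
  T[5,5] 'b' = {S,T0}  orig:{S}
  T[6,6] 'b' = {S,T0}  orig:{S}
  T[7,7] 'c' = {B,C,T1}  orig:{B,C}
  T[8,8] 'b' = {S,T0}  orig:{S}
  T[9,9] 'a' = {T2}  orig:{}
  T[10,10] 'c' = {B,C,T1}  orig:{B,C}
  T[0,1] 'cb' = {X6,X8}  orig:{}
  T[1,2] 'bb' = ∅
  T[2,3] 'bb' = ∅
  T[3,4] 'ba' = {C}
  T[4,5] 'ab' = ∅
  T[5,6] 'bb' = ∅
  T[6,7] 'bc' = {A}
  T[7,8] 'cb' = {X6,X8}  orig:{}
  T[8,9] 'ba' = {C}
  T[9,10] 'ac' = ∅
  T[0,2] 'cbb' = ∅
  T[1,3] 'bbb' = ∅
  T[2,4] 'bba' = ∅
  T[3,5] 'bab' = {X6,X8}  orig:{}
  T[4,6] 'abb' = ∅
  T[5,7] 'bbc' = ∅
  T[6,8] 'bcb' = {B,C}
  T[7,9] 'cba' = {X4}  orig:{}
  T[8,10] 'bac' = {X3,X4,X9}  orig:{}
  T[0,3] 'cbbb' = ∅
  T[1,4] 'bbba' = ∅
  T[2,5] 'bbab' = {B,C}
  T[3,6] 'babb' = ∅
  T[4,7] 'abbc' = ∅
  T[5,8] 'bbcb' = ∅
  T[6,9] 'bcba' = {X5,X7}  orig:{}
  T[7,10] 'cbac' = {A}
  T[0,4] 'cbbba' = ∅
  T[1,5] 'bbbab' = ∅
  T[2,6] 'bbabb' = {X6,X8}  orig:{}
  T[3,7] 'babbc' = ∅
  T[4,8] 'abbcb' = ∅
  T[5,9] 'bbcba' = ∅
  T[6,10] 'bcbac' = {A}
  T[0,5] 'cbbbab' = ∅
  T[1,6] 'bbbabb' = {B,C}
  T[2,7] 'bbabbc' = {X10}  orig:{}
  T[3,8] 'babbcb' = ∅
  T[4,9] 'abbcba' = ∅
  T[5,10] 'bbcbac' = ∅
  T[0,6] 'cbbbabb' = {X3,X4}  orig:{}
  T[1,7] 'bbbabbc' = {X3,X4,X9}  orig:{}
  T[2,8] 'bbabbcb' = {X3,X4}  orig:{}
  T[3,9] 'babbcba' = ∅
  T[4,10] 'abbcbac' = ∅
  T[0,7] 'cbbbabbc' = {A}
  T[1,8] 'bbbabbcb' = ∅
  T[2,9] 'bbabbcba' = ∅
  T[3,10] 'babbcbac' = ∅
  T[0,8] 'cbbbabbcb' = ∅
  T[1,9] 'bbbabbcba' = ∅
  T[2,10] 'bbabbcbac' = {X10}  orig:{}
  T[0,9] 'cbbbabbcba' = ∅
  T[1,10] 'bbbabbcbac' = {X10}  orig:{}
  T[0,10] 'cbbbabbcbac' = {A,S}

S ∈ T[0,10] ⇒ YES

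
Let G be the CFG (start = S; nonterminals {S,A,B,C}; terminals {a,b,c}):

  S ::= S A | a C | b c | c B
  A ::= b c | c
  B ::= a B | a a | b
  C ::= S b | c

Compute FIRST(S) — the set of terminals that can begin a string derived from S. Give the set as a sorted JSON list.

Compute FIRST by fixpoint:
round 1:
  A via A→b c: +{b}
  A via A→c: +{c}
  B via B→a B: +{a}
  B via B→b: +{b}
  C via C→c: +{c}
  S via S→a C: +{a}
  S via S→b c: +{b}
  S via S→c B: +{c}
  S: {a,b,c}  A: {b,c}  B: {a,b}  C: {c}
round 2:
  C via C→S b: +{a,b}
  S: {a,b,c}  A: {b,c}  B: {a,b}  C: {a,b,c}
round 3: done
  S: {a,b,c}  A: {b,c}  B: {a,b}  C: {a,b,c}

FIRST(S) = ["a", "b", "c"]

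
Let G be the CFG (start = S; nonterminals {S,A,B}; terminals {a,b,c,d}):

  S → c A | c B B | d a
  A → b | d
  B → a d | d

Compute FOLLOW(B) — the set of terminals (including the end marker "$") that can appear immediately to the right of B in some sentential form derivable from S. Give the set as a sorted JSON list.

FIRST iteration:
pass 1:
  A via A→b: +{b}
  A via A→d: +{d}
  B via B→a d: +{a}
  B via B→d: +{d}
  S via S→c A: +{c}
  S via S→d a: +{d}
  FIRST[S]={c,d}  FIRST[A]={b,d}  FIRST[B]={a,d}
pass 2: (no change)
  FIRST[S]={c,d}  FIRST[A]={b,d}  FIRST[B]={a,d}

FOLLOW sets:
FOLLOW(S) := {$}
pass 1:
  S→c A: FOLLOW(A) ⊇ FOLLOW(S) ⊇ {$}; new: +{$}
  S→c B B: FOLLOW(B) ⊇ FIRST(B) = {a,d}; new: +{a,d}
  S→c B B: FOLLOW(B) ⊇ FOLLOW(S) ⊇ {$}; new: +{$}
  FOLLOW[S]={$}  FOLLOW[A]={$}  FOLLOW[B]={$,a,d}
pass 2: — fixpoint
  FOLLOW[S]={$}  FOLLOW[A]={$}  FOLLOW[B]={$,a,d}

FOLLOW(B) = ["$", "a", "d"]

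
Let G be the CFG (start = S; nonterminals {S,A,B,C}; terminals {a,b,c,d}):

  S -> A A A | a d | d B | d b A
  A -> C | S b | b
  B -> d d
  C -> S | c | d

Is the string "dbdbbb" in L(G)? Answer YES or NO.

Convert to CNF:
  S -> A X7 | T1 T2 | T2 B | T2 X8
  A -> A X3 | S T0 | T1 T2 | T2 B | T2 X4 | b | c | d
  B -> T2 T2
  C -> A X5 | T1 T2 | T2 B | T2 X6 | c | d
  T0 -> b
  T1 -> a
  T2 -> d
  X3 -> A A
  X4 -> T0 A
  X5 -> A A
  X6 -> T0 A
  X7 -> A A
  X8 -> T0 A

Fill CYK table bottom-up:
  T[0,0] 'd' = {A,C,T2}  orig:{A,C}
  T[1,1] 'b' = {A,T0}  orig:{A}
  T[2,2] 'd' = {A,C,T2}  orig:{A,C}
  T[3,3] 'b' = {A,T0}  orig:{A}
  T[4,4] 'b' = {A,T0}  orig:{A}
  T[5,5] 'b' = {A,T0}  orig:{A}
  T[0,1] 'db' = {X3,X5,X7}  orig:{}
  T[1,2] 'bd' = {X3,X4,X5,X6,X7,X8}  orig:{}
  T[2,3] 'db' = {X3,X5,X7}  orig:{}
  T[3,4] 'bb' = {X3,X4,X5,X6,X7,X8}  orig:{}
  T[4,5] 'bb' = {X3,X4,X5,X6,X7,X8}  orig:{}
  T[0,2] 'dbd' = {A,C,S}
  T[1,3] 'bdb' = {A,C,S}
  T[2,4] 'dbb' = {A,C,S}
  T[3,5] 'bbb' = {A,C,S}
  T[0,3] 'dbdb' = {A,X3,X5,X7}  orig:{A}
  T[1,4] 'bdbb' = {A,X3,X4,X5,X6,X7,X8}  orig:{A}
  T[2,5] 'dbbb' = {A,X3,X5,X7}  orig:{A}
  T[0,4] 'dbdbb' = {A,C,S,X3,X5,X7}  orig:{A,C,S}
  T[1,5] 'bdbbb' = {A,C,S,X3,X4,X5,X6,X7,X8}  orig:{A,C,S}
  T[0,5] 'dbdbbb' = {A,C,S,X3,X5,X7}  orig:{A,C,S}

S ∈ T[0,5] ⇒ YES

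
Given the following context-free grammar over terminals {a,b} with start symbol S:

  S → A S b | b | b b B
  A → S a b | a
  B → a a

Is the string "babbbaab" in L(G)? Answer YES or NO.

Convert to CNF:
  S -> A X3 | T1 X4 | b
  A -> S X2 | a
  B -> T0 T0
  T0 -> a
  T1 -> b
  X2 -> T0 T1
  X3 -> S T1
  X4 -> T1 B

CYK table (by increasing span):
  cell(0,0) b: {S,T1}  orig:{S}
  cell(1,1) a: {A,T0}  orig:{A}
  cell(2,2) b: {S,T1}  orig:{S}
  cell(3,3) b: {S,T1}  orig:{S}
  cell(4,4) b: {S,T1}  orig:{S}
  cell(5,5) a: {A,T0}  orig:{A}
  cell(6,6) a: {A,T0}  orig:{A}
  cell(7,7) b: {S,T1}  orig:{S}
  cell(0,1) ba: ∅
  cell(1,2) ab: {X2}  orig:{}
  cell(2,3) bb: {X3}  orig:{}
  cell(3,4) bb: {X3}  orig:{}
  cell(4,5) ba: ∅
  cell(5,6) aa: {B}
  cell(6,7) ab: {X2}  orig:{}
  cell(0,2) bab: {A}
  cell(1,3) abb: {S}
  cell(2,4) bbb: ∅
  cell(3,5) bba: ∅
  cell(4,6) baa: {X4}  orig:{}
  cell(5,7) aab: ∅
  cell(0,3) babb: ∅
  cell(1,4) abbb: {X3}  orig:{}
  cell(2,5) bbba: ∅
  cell(3,6) bbaa: {S}
  cell(4,7) baab: ∅
  cell(0,4) babbb: {S}
  cell(1,5) abbba: ∅
  cell(2,6) bbbaa: ∅
  cell(3,7) bbaab: {X3}  orig:{}
  cell(0,5) babbba: ∅
  cell(1,6) abbbaa: ∅
  cell(2,7) bbbaab: ∅
  cell(0,6) babbbaa: ∅
  cell(1,7) abbbaab: ∅
  cell(0,7) babbbaab: {S}

S ∈ T[0,7] ⇒ YES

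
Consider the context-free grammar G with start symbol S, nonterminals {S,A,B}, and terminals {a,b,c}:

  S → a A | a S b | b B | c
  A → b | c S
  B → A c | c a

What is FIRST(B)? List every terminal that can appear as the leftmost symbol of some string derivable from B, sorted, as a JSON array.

FIRST iteration:
round 1:
  A via A→b: +{b}
  A via A→c S: +{c}
  B via B→A c: +{b,c}
  S via S→a A: +{a}
  S via S→b B: +{b}
  S via S→c: +{c}
  FIRST[S]={a,b,c}  FIRST[A]={b,c}  FIRST[B]={b,c}
round 2: done
  FIRST[S]={a,b,c}  FIRST[A]={b,c}  FIRST[B]={b,c}

FIRST(B) = ["b", "c"]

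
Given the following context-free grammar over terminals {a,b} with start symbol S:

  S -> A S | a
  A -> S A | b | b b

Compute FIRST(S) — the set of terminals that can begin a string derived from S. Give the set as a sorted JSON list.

FIRST sets, iterate to fixpoint:
[1]
  A via A→b: +{b}
  S via S→A S: +{b}
  S via S→a: +{a}
  S: {a,b}  A: {b}
[2]
  A via A→S A: +{a}
  S: {a,b}  A: {a,b}
[3] done
  S: {a,b}  A: {a,b}

FIRST(S) = ["a", "b"]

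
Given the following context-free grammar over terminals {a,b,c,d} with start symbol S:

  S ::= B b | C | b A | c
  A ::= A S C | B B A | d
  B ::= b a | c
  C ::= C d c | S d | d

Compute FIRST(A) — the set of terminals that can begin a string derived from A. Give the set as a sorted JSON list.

Compute FIRST by fixpoint:
pass 1:
  A via A→d: +{d}
  B via B→b a: +{b}
  B via B→c: +{c}
  C via C→d: +{d}
  S via S→B b: +{b,c}
  S via S→C: +{d}
  FIRST[S]={b,c,d}  FIRST[A]={d}  FIRST[B]={b,c}  FIRST[C]={d}
pass 2:
  A via A→B B A: +{b,c}
  C via C→S d: +{b,c}
  FIRST[S]={b,c,d}  FIRST[A]={b,c,d}  FIRST[B]={b,c}  FIRST[C]={b,c,d}
pass 3: done
  FIRST[S]={b,c,d}  FIRST[A]={b,c,d}  FIRST[B]={b,c}  FIRST[C]={b,c,d}

FIRST(A) = ["b", "c", "d"]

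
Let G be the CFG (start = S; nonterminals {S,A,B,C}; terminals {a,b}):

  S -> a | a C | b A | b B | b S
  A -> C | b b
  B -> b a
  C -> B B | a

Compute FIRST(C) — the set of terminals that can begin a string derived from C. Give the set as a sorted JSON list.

FIRST iteration:
[1]
  A via A→b b: +{b}
  B via B→b a: +{b}
  C via C→B B: +{b}
  C via C→a: +{a}
  S via S→a: +{a}
  S via S→b A: +{b}
  FIRST[S]={a,b}  FIRST[A]={b}  FIRST[B]={b}  FIRST[C]={a,b}
[2]
  A via A→C: +{a}
  FIRST[S]={a,b}  FIRST[A]={a,b}  FIRST[B]={b}  FIRST[C]={a,b}
[3] — fixpoint
  FIRST[S]={a,b}  FIRST[A]={a,b}  FIRST[B]={b}  FIRST[C]={a,b}

FIRST(C) = ["a", "b"]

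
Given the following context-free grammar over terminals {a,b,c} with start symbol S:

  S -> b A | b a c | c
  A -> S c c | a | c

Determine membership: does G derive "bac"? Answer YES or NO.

Convert to CNF:
  S -> T1 A | T1 X4 | c
  A -> S X3 | a | c
  T0 -> c
  T1 -> b
  T2 -> a
  X3 -> T0 T0
  X4 -> T2 T0

CYK fill:
  [0..0]={T1}  "b"  orig:{}
  [1..1]={A,T2}  "a"  orig:{A}
  [2..2]={A,S,T0}  "c"  orig:{A,S}
  [0..1]={S}  "ba"
  [1..2]={X4}  "ac"  orig:{}
  [0..2]={S}  "bac"

S ∈ T[0,2] ⇒ YES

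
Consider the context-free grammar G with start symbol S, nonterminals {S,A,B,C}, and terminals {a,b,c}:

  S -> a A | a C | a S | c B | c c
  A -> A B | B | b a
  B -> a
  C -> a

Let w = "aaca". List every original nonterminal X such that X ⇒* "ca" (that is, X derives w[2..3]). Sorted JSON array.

Convert to CNF:
  S -> T1 A | T1 C | T1 S | T2 B | T2 T2
  A -> A B | T0 T1 | a
  B -> a
  C -> a
  T0 -> b
  T1 -> a
  T2 -> c

Fill CYK table bottom-up, restricted to cells inside w[2..3]:
  T[2,2] 'c' = {T2}  orig:{}
  T[3,3] 'a' = {A,B,C,T1}  orig:{A,B,C}
  T[2,3] 'ca' = {S}

Original NTs in T[2,3] deriving "ca": ["S"]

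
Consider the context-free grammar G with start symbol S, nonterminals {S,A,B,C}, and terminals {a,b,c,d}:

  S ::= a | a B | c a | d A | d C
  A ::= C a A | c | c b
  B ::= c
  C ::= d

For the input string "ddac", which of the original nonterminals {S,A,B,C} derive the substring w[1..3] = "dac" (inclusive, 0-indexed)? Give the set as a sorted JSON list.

Convert to CNF:
  S -> T0 B | T1 T0 | T3 A | T3 C | a
  A -> C X4 | T1 T2 | c
  B -> c
  C -> d
  T0 -> a
  T1 -> c
  T2 -> b
  T3 -> d
  X4 -> T0 A

CYK fill (cells [i..j] with 1 ≤ i ≤ j ≤ 3 only):
  T[1,1] 'd' = {C,T3}  orig:{C}
  T[2,2] 'a' = {S,T0}  orig:{S}
  T[3,3] 'c' = {A,B,T1}  orig:{A,B}
  T[1,2] 'da' = ∅
  T[2,3] 'ac' = {S,X4}  orig:{S}
  T[1,3] 'dac' = {A}

Original NTs in T[1,3] deriving "dac": ["A"]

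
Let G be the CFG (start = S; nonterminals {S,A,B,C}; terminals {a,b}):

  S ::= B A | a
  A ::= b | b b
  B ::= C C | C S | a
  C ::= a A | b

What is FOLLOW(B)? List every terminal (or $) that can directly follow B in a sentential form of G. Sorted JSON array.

FIRST sets, iterate to fixpoint:
[1]
  A via A→b: +{b}
  B via B→a: +{a}
  C via C→a A: +{a}
  C via C→b: +{b}
  S via S→B A: +{a}
  FIRST(S)={a}  FIRST(A)={b}  FIRST(B)={a}  FIRST(C)={a,b}
[2]
  B via B→C C: +{b}
  S via S→B A: +{b}
  FIRST(S)={a,b}  FIRST(A)={b}  FIRST(B)={a,b}  FIRST(C)={a,b}
[3] — fixpoint
  FIRST(S)={a,b}  FIRST(A)={b}  FIRST(B)={a,b}  FIRST(C)={a,b}

FOLLOW iteration:
FOLLOW(S) := {$}
round 1:
  B→C C: FOLLOW(C) ⊇ FIRST(C) = {a,b}; new: +{a,b}
  C→a A: FOLLOW(A) ⊇ FOLLOW(C) ⊇ {a,b}; new: +{a,b}
  S→B A: FOLLOW(B) ⊇ FIRST(A) = {b}; new: +{b}
  S→B A: FOLLOW(A) ⊇ FOLLOW(S) ⊇ {$}; new: +{$}
  FOLLOW[S]={$}  FOLLOW[A]={$,a,b}  FOLLOW[B]={b}  FOLLOW[C]={a,b}
round 2:
  B→C S: FOLLOW(S) ⊇ FOLLOW(B) ⊇ {b}; new: +{b}
  FOLLOW[S]={$,b}  FOLLOW[A]={$,a,b}  FOLLOW[B]={b}  FOLLOW[C]={a,b}
round 3: (stable)
  FOLLOW[S]={$,b}  FOLLOW[A]={$,a,b}  FOLLOW[B]={b}  FOLLOW[C]={a,b}

FOLLOW(B) = ["b"]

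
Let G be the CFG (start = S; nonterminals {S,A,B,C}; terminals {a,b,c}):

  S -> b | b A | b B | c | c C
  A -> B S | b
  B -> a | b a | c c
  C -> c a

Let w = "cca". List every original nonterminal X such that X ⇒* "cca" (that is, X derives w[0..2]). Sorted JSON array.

Convert to CNF:
  S -> T0 A | T0 B | T2 C | b | c
  A -> B S | b
  B -> T0 T1 | T2 T2 | a
  C -> T2 T1
  T0 -> b
  T1 -> a
  T2 -> c

CYK table (by increasing span) — only the sub-triangle for w[0..2]:
  [0..0]={S,T2}  "c"  orig:{S}
  [1..1]={S,T2}  "c"  orig:{S}
  [2..2]={B,T1}  "a"  orig:{B}
  [0..1]={B}  "cc"
  [1..2]={C}  "ca"
  [0..2]={S}  "cca"

Original NTs in T[0,2] deriving "cca": ["S"]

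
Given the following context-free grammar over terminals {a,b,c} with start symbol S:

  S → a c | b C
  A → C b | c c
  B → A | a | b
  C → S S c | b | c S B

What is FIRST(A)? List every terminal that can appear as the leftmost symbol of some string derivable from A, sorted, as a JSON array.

Compute FIRST by fixpoint:
round 1:
  A via A→c c: +{c}
  B via B→A: +{c}
  B via B→a: +{a}
  B via B→b: +{b}
  C via C→b: +{b}
  C via C→c S B: +{c}
  S via S→a c: +{a}
  S via S→b C: +{b}
  FIRST(S)={a,b}  FIRST(A)={c}  FIRST(B)={a,b,c}  FIRST(C)={b,c}
round 2:
  A via A→C b: +{b}
  C via C→S S c: +{a}
  FIRST(S)={a,b}  FIRST(A)={b,c}  FIRST(B)={a,b,c}  FIRST(C)={a,b,c}
round 3:
  A via A→C b: +{a}
  FIRST(S)={a,b}  FIRST(A)={a,b,c}  FIRST(B)={a,b,c}  FIRST(C)={a,b,c}
round 4: — fixpoint
  FIRST(S)={a,b}  FIRST(A)={a,b,c}  FIRST(B)={a,b,c}  FIRST(C)={a,b,c}

FIRST(A) = ["a", "b", "c"]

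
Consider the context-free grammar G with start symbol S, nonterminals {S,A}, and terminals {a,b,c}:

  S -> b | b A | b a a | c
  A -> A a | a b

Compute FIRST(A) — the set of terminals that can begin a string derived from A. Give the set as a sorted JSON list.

FIRST sets, iterate to fixpoint:
[1]
  A via A→a b: +{a}
  S via S→b: +{b}
  S via S→c: +{c}
  FIRST(S)={b,c}  FIRST(A)={a}
[2] (no change)
  FIRST(S)={b,c}  FIRST(A)={a}

FIRST(A) = ["a"]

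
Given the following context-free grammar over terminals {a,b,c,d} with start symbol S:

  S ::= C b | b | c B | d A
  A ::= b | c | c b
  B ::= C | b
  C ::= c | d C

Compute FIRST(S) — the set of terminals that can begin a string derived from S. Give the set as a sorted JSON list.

Compute FIRST by fixpoint:
round 1:
  A via A→b: +{b}
  A via A→c: +{c}
  B via B→b: +{b}
  C via C→c: +{c}
  C via C→d C: +{d}
  S via S→C b: +{c,d}
  S via S→b: +{b}
  FIRST(S)={b,c,d}  FIRST(A)={b,c}  FIRST(B)={b}  FIRST(C)={c,d}
round 2:
  B via B→C: +{c,d}
  FIRST(S)={b,c,d}  FIRST(A)={b,c}  FIRST(B)={b,c,d}  FIRST(C)={c,d}
round 3: — fixpoint
  FIRST(S)={b,c,d}  FIRST(A)={b,c}  FIRST(B)={b,c,d}  FIRST(C)={c,d}

FIRST(S) = ["b", "c", "d"]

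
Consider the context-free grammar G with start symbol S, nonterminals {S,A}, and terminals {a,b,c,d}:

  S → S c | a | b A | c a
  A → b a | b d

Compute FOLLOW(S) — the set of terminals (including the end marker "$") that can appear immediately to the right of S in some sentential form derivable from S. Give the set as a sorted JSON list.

FIRST sets, iterate to fixpoint:
round 1:
  A via A→b a: +{b}
  S via S→a: +{a}
  S via S→b A: +{b}
  S via S→c a: +{c}
  FIRST(S)={a,b,c}  FIRST(A)={b}
round 2: done
  FIRST(S)={a,b,c}  FIRST(A)={b}

FOLLOW iteration:
seed FOLLOW(S) with $
iter 1:
  S→S c: FOLLOW(S) ⊇ FIRST(c) = {c}; new: +{c}
  S→b A: FOLLOW(A) ⊇ FOLLOW(S) ⊇ {$,c}; new: +{$,c}
  FOLLOW(S)={$,c}  FOLLOW(A)={$,c}
iter 2: done
  FOLLOW(S)={$,c}  FOLLOW(A)={$,c}

FOLLOW(S) = ["$", "c"]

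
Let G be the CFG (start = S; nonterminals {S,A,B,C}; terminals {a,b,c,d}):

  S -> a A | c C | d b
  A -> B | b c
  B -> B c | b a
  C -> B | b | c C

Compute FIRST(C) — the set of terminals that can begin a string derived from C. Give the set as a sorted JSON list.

Compute FIRST by fixpoint:
round 1:
  A via A→b c: +{b}
  B via B→b a: +{b}
  C via C→B: +{b}
  C via C→c C: +{c}
  S via S→a A: +{a}
  S via S→c C: +{c}
  S via S→d b: +{d}
  S: {a,c,d}  A: {b}  B: {b}  C: {b,c}
round 2: done
  S: {a,c,d}  A: {b}  B: {b}  C: {b,c}

FIRST(C) = ["b", "c"]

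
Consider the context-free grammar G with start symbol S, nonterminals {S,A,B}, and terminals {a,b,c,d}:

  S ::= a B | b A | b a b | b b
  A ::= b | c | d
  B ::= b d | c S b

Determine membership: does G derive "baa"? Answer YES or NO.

Convert to CNF:
  S -> T0 A | T0 T0 | T0 X5 | T3 B
  A -> b | c | d
  B -> T0 T1 | T2 X4
  T0 -> b
  T1 -> d
  T2 -> c
  T3 -> a
  X4 -> S T0
  X5 -> T3 T0

CYK table (by increasing span):
  cell(0,0) b: {A,T0}  orig:{A}
  cell(1,1) a: {T3}  orig:{}
  cell(2,2) a: {T3}  orig:{}
  cell(0,1) ba: ∅
  cell(1,2) aa: ∅
  cell(0,2) baa: ∅

S ∉ T[0,2] ⇒ NO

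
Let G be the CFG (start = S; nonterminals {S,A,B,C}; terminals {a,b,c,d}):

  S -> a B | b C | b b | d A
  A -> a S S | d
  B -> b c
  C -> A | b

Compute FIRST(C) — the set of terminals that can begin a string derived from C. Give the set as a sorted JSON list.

Compute FIRST by fixpoint:
pass 1:
  A via A→a S S: +{a}
  A via A→d: +{d}
  B via B→b c: +{b}
  C via C→A: +{a,d}
  C via C→b: +{b}
  S via S→a B: +{a}
  S via S→b C: +{b}
  S via S→d A: +{d}
  FIRST[S]={a,b,d}  FIRST[A]={a,d}  FIRST[B]={b}  FIRST[C]={a,b,d}
pass 2: (no change)
  FIRST[S]={a,b,d}  FIRST[A]={a,d}  FIRST[B]={b}  FIRST[C]={a,b,d}

FIRST(C) = ["a", "b", "d"]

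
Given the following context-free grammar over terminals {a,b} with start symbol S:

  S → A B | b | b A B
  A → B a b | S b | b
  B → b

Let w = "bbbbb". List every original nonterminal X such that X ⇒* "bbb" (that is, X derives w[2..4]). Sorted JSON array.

CNF form of G:
  S -> A B | T1 X3 | b
  A -> B X2 | S T1 | b
  B -> b
  T0 -> a
  T1 -> b
  X2 -> T0 T1
  X3 -> A B

Fill CYK table bottom-up, restricted to cells inside w[2..4]:
  T[2,2] 'b' = {A,B,S,T1}  orig:{A,B,S}
  T[3,3] 'b' = {A,B,S,T1}  orig:{A,B,S}
  T[4,4] 'b' = {A,B,S,T1}  orig:{A,B,S}
  T[2,3] 'bb' = {A,S,X3}  orig:{A,S}
  T[3,4] 'bb' = {A,S,X3}  orig:{A,S}
  T[2,4] 'bbb' = {A,S,X3}  orig:{A,S}

Original NTs in T[2,4] deriving "bbb": ["A", "S"]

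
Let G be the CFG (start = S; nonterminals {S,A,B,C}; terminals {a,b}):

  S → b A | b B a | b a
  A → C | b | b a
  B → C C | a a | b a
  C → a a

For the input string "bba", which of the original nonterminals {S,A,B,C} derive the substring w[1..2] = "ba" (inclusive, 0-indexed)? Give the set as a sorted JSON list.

Convert to CNF:
  S -> T1 A | T1 T0 | T1 X2
  A -> T0 T0 | T1 T0 | b
  B -> C C | T0 T0 | T1 T0
  C -> T0 T0
  T0 -> a
  T1 -> b
  X2 -> B T0

CYK table (by increasing span) (cells [i..j] with 1 ≤ i ≤ j ≤ 2 only):
  [1..1]={A,T1}  "b"  orig:{A}
  [2..2]={T0}  "a"  orig:{}
  [1..2]={A,B,S}  "ba"

Original NTs in T[1,2] deriving "ba": ["A", "B", "S"]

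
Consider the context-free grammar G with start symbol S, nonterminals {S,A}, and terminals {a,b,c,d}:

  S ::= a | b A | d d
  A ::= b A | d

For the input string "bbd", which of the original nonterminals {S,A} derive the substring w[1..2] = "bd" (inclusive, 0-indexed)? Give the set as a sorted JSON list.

Convert to CNF:
  S -> T0 A | T1 T1 | a
  A -> T0 A | d
  T0 -> b
  T1 -> d

CYK table (by increasing span) (cells [i..j] with 1 ≤ i ≤ j ≤ 2 only):
  [1..1]={T0}  "b"  orig:{}
  [2..2]={A,T1}  "d"  orig:{A}
  [1..2]={A,S}  "bd"

Original NTs in T[1,2] deriving "bd": ["A", "S"]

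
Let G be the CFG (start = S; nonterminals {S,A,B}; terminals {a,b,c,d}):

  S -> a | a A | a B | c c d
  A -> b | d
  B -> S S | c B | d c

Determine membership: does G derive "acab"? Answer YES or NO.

CNF form of G:
  S -> T0 X3 | T2 A | T2 B | a
  A -> b | d
  B -> S S | T0 B | T1 T0
  T0 -> c
  T1 -> d
  T2 -> a
  X3 -> T0 T1

Fill CYK table bottom-up:
  cell(0,0) a: {S,T2}  orig:{S}
  cell(1,1) c: {T0}  orig:{}
  cell(2,2) a: {S,T2}  orig:{S}
  cell(3,3) b: {A}
  cell(0,1) ac: ∅
  cell(1,2) ca: ∅
  cell(2,3) ab: {S}
  cell(0,2) aca: ∅
  cell(1,3) cab: ∅
  cell(0,3) acab: ∅

S ∉ T[0,3] ⇒ NO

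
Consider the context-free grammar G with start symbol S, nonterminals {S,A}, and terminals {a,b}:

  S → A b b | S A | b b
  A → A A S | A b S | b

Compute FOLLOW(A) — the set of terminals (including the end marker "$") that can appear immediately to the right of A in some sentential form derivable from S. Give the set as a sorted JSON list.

FIRST iteration:
round 1:
  A via A→b: +{b}
  S via S→A b b: +{b}
  FIRST(S)={b}  FIRST(A)={b}
round 2: — fixpoint
  FIRST(S)={b}  FIRST(A)={b}

Compute FOLLOW by fixpoint:
seed FOLLOW(S) with $
round 1:
  A→A A S: FOLLOW(A) ⊇ FIRST(A) = {b}; new: +{b}
  A→A A S: FOLLOW(S) ⊇ FOLLOW(A) ⊇ {b}; new: +{b}
  S→S A: FOLLOW(A) ⊇ FOLLOW(S) ⊇ {$,b}; new: +{$}
  S: {$,b}  A: {$,b}
round 2: (stable)
  S: {$,b}  A: {$,b}

FOLLOW(A) = ["$", "b"]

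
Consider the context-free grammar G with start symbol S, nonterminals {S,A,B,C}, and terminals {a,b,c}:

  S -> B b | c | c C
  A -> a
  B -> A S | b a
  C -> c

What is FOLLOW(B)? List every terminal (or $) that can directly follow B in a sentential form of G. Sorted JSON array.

FIRST sets, iterate to fixpoint:
pass 1:
  A via A→a: +{a}
  B via B→A S: +{a}
  B via B→b a: +{b}
  C via C→c: +{c}
  S via S→B b: +{a,b}
  S via S→c: +{c}
  FIRST[S]={a,b,c}  FIRST[A]={a}  FIRST[B]={a,b}  FIRST[C]={c}
pass 2: — fixpoint
  FIRST[S]={a,b,c}  FIRST[A]={a}  FIRST[B]={a,b}  FIRST[C]={c}

FOLLOW sets:
seed FOLLOW(S) with $
round 1:
  B→A S: FOLLOW(A) ⊇ FIRST(S) = {a,b,c}; new: +{a,b,c}
  S→B b: FOLLOW(B) ⊇ FIRST(b) = {b}; new: +{b}
  S→c C: FOLLOW(C) ⊇ FOLLOW(S) ⊇ {$}; new: +{$}
  FOLLOW(S)={$}  FOLLOW(A)={a,b,c}  FOLLOW(B)={b}  FOLLOW(C)={$}
round 2:
  B→A S: FOLLOW(S) ⊇ FOLLOW(B) ⊇ {b}; new: +{b}
  S→c C: FOLLOW(C) ⊇ FOLLOW(S) ⊇ {$,b}; new: +{b}
  FOLLOW(S)={$,b}  FOLLOW(A)={a,b,c}  FOLLOW(B)={b}  FOLLOW(C)={$,b}
round 3: (stable)
  FOLLOW(S)={$,b}  FOLLOW(A)={a,b,c}  FOLLOW(B)={b}  FOLLOW(C)={$,b}

FOLLOW(B) = ["b"]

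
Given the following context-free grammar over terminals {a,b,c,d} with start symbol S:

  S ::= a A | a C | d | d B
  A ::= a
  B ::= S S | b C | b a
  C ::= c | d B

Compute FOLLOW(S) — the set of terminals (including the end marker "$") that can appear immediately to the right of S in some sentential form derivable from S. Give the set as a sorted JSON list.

Compute FIRST by fixpoint:
[1]
  A via A→a: +{a}
  B via B→b C: +{b}
  C via C→c: +{c}
  C via C→d B: +{d}
  S via S→a A: +{a}
  S via S→d: +{d}
  FIRST(S)={a,d}  FIRST(A)={a}  FIRST(B)={b}  FIRST(C)={c,d}
[2]
  B via B→S S: +{a,d}
  FIRST(S)={a,d}  FIRST(A)={a}  FIRST(B)={a,b,d}  FIRST(C)={c,d}
[3] (no change)
  FIRST(S)={a,d}  FIRST(A)={a}  FIRST(B)={a,b,d}  FIRST(C)={c,d}

Compute FOLLOW by fixpoint:
FOLLOW(S) := {$}
[1]
  B→S S: FOLLOW(S) ⊇ FIRST(S) = {a,d}; new: +{a,d}
  S→a A: FOLLOW(A) ⊇ FOLLOW(S) ⊇ {$,a,d}; new: +{$,a,d}
  S→a C: FOLLOW(C) ⊇ FOLLOW(S) ⊇ {$,a,d}; new: +{$,a,d}
  S→d B: FOLLOW(B) ⊇ FOLLOW(S) ⊇ {$,a,d}; new: +{$,a,d}
  FOLLOW[S]={$,a,d}  FOLLOW[A]={$,a,d}  FOLLOW[B]={$,a,d}  FOLLOW[C]={$,a,d}
[2] — fixpoint
  FOLLOW[S]={$,a,d}  FOLLOW[A]={$,a,d}  FOLLOW[B]={$,a,d}  FOLLOW[C]={$,a,d}

FOLLOW(S) = ["$", "a", "d"]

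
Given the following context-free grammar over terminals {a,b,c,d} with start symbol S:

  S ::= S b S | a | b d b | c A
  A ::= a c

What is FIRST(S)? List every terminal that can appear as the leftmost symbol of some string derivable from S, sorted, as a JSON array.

FIRST iteration:
round 1:
  A via A→a c: +{a}
  S via S→a: +{a}
  S via S→b d b: +{b}
  S via S→c A: +{c}
  FIRST(S)={a,b,c}  FIRST(A)={a}
round 2: done
  FIRST(S)={a,b,c}  FIRST(A)={a}

FIRST(S) = ["a", "b", "c"]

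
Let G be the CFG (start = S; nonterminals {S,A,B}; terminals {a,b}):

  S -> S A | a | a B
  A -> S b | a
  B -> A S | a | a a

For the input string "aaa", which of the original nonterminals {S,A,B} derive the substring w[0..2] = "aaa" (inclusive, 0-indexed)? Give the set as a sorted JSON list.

CNF form of G:
  S -> S A | T1 B | a
  A -> S T0 | a
  B -> A S | T1 T1 | a
  T0 -> b
  T1 -> a

CYK table (by increasing span) — only the sub-triangle for w[0..2]:
  [0..0]={A,B,S,T1}  "a"  orig:{A,B,S}
  [1..1]={A,B,S,T1}  "a"  orig:{A,B,S}
  [2..2]={A,B,S,T1}  "a"  orig:{A,B,S}
  [0..1]={B,S}  "aa"
  [1..2]={B,S}  "aa"
  [0..2]={B,S}  "aaa"

Original NTs in T[0,2] deriving "aaa": ["B", "S"]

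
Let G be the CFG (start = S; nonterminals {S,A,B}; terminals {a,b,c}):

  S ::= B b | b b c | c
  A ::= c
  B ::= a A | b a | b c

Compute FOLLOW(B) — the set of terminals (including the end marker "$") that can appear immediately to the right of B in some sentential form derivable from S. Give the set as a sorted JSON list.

Compute FIRST by fixpoint:
iter 1:
  A via A→c: +{c}
  B via B→a A: +{a}
  B via B→b a: +{b}
  S via S→B b: +{a,b}
  S via S→c: +{c}
  FIRST[S]={a,b,c}  FIRST[A]={c}  FIRST[B]={a,b}
iter 2: — fixpoint
  FIRST[S]={a,b,c}  FIRST[A]={c}  FIRST[B]={a,b}

Compute FOLLOW by fixpoint:
initialize: $ ∈ FOLLOW(S)
[1]
  S→B b: FOLLOW(B) ⊇ FIRST(b) = {b}; new: +{b}
  FOLLOW(S)={$}  FOLLOW(A)={}  FOLLOW(B)={b}
[2]
  B→a A: FOLLOW(A) ⊇ FOLLOW(B) ⊇ {b}; new: +{b}
  FOLLOW(S)={$}  FOLLOW(A)={b}  FOLLOW(B)={b}
[3] (no change)
  FOLLOW(S)={$}  FOLLOW(A)={b}  FOLLOW(B)={b}

FOLLOW(B) = ["b"]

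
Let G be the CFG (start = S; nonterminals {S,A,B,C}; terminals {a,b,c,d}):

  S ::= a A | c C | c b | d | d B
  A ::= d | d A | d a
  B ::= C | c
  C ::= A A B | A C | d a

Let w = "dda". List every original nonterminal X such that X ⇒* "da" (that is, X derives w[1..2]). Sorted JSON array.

Convert to CNF:
  S -> T0 B | T1 A | T2 C | T2 T3 | d
  A -> T0 A | T0 T1 | d
  B -> A C | A X4 | T0 T1 | c
  C -> A C | A X5 | T0 T1
  T0 -> d
  T1 -> a
  T2 -> c
  T3 -> b
  X4 -> A B
  X5 -> A B

Fill CYK table bottom-up (cells [i..j] with 1 ≤ i ≤ j ≤ 2 only):
  cell(1,1) d: {A,S,T0}  orig:{A,S}
  cell(2,2) a: {T1}  orig:{}
  cell(1,2) da: {A,B,C}

Original NTs in T[1,2] deriving "da": ["A", "B", "C"]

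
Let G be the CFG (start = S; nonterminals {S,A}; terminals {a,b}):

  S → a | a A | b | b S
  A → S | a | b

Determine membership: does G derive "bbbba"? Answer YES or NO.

CNF form of G:
  S -> T0 A | T1 S | a | b
  A -> T0 A | T1 S | a | b
  T0 -> a
  T1 -> b

CYK table (by increasing span):
  T[0,0] 'b' = {A,S,T1}  orig:{A,S}
  T[1,1] 'b' = {A,S,T1}  orig:{A,S}
  T[2,2] 'b' = {A,S,T1}  orig:{A,S}
  T[3,3] 'b' = {A,S,T1}  orig:{A,S}
  T[4,4] 'a' = {A,S,T0}  orig:{A,S}
  T[0,1] 'bb' = {A,S}
  T[1,2] 'bb' = {A,S}
  T[2,3] 'bb' = {A,S}
  T[3,4] 'ba' = {A,S}
  T[0,2] 'bbb' = {A,S}
  T[1,3] 'bbb' = {A,S}
  T[2,4] 'bba' = {A,S}
  T[0,3] 'bbbb' = {A,S}
  T[1,4] 'bbba' = {A,S}
  T[0,4] 'bbbba' = {A,S}

S ∈ T[0,4] ⇒ YES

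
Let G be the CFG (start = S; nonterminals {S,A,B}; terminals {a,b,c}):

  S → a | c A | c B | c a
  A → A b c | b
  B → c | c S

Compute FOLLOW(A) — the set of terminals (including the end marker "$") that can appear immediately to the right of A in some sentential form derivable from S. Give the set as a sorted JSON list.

FIRST sets, iterate to fixpoint:
pass 1:
  A via A→b: +{b}
  B via B→c: +{c}
  S via S→a: +{a}
  S via S→c A: +{c}
  S: {a,c}  A: {b}  B: {c}
pass 2: — fixpoint
  S: {a,c}  A: {b}  B: {c}

FOLLOW iteration:
initialize: $ ∈ FOLLOW(S)
iter 1:
  A→A b c: FOLLOW(A) ⊇ FIRST(b) = {b}; new: +{b}
  S→c A: FOLLOW(A) ⊇ FOLLOW(S) ⊇ {$}; new: +{$}
  S→c B: FOLLOW(B) ⊇ FOLLOW(S) ⊇ {$}; new: +{$}
  FOLLOW(S)={$}  FOLLOW(A)={$,b}  FOLLOW(B)={$}
iter 2: (no change)
  FOLLOW(S)={$}  FOLLOW(A)={$,b}  FOLLOW(B)={$}

FOLLOW(A) = ["$", "b"]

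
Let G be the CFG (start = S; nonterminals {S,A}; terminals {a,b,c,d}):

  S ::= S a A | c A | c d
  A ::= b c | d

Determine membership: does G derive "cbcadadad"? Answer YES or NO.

Convert to CNF:
  S -> S X4 | T1 A | T1 T3
  A -> T0 T1 | d
  T0 -> b
  T1 -> c
  T2 -> a
  T3 -> d
  X4 -> T2 A

CYK table (by increasing span):
  [0..0]={T1}  "c"  orig:{}
  [1..1]={T0}  "b"  orig:{}
  [2..2]={T1}  "c"  orig:{}
  [3..3]={T2}  "a"  orig:{}
  [4..4]={A,T3}  "d"  orig:{A}
  [5..5]={T2}  "a"  orig:{}
  [6..6]={A,T3}  "d"  orig:{A}
  [7..7]={T2}  "a"  orig:{}
  [8..8]={A,T3}  "d"  orig:{A}
  [0..1]=∅  "cb"
  [1..2]={A}  "bc"
  [2..3]=∅  "ca"
  [3..4]={X4}  "ad"  orig:{}
  [4..5]=∅  "da"
  [5..6]={X4}  "ad"  orig:{}
  [6..7]=∅  "da"
  [7..8]={X4}  "ad"  orig:{}
  [0..2]={S}  "cbc"
  [1..3]=∅  "bca"
  [2..4]=∅  "cad"
  [3..5]=∅  "ada"
  [4..6]=∅  "dad"
  [5..7]=∅  "ada"
  [6..8]=∅  "dad"
  [0..3]=∅  "cbca"
  [1..4]=∅  "bcad"
  [2..5]=∅  "cada"
  [3..6]=∅  "adad"
  [4..7]=∅  "dada"
  [5..8]=∅  "adad"
  [0..4]={S}  "cbcad"
  [1..5]=∅  "bcada"
  [2..6]=∅  "cadad"
  [3..7]=∅  "adada"
  [4..8]=∅  "dadad"
  [0..5]=∅  "cbcada"
  [1..6]=∅  "bcadad"
  [2..7]=∅  "cadada"
  [3..8]=∅  "adadad"
  [0..6]={S}  "cbcadad"
  [1..7]=∅  "bcadada"
  [2..8]=∅  "cadadad"
  [0..7]=∅  "cbcadada"
  [1..8]=∅  "bcadadad"
  [0..8]={S}  "cbcadadad"

S ∈ T[0,8] ⇒ YES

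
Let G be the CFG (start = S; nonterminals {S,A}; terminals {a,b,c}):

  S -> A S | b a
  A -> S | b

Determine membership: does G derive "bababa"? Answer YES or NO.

Convert to CNF:
  S -> A S | T0 T1
  A -> A S | T0 T1 | b
  T0 -> b
  T1 -> a

CYK fill:
  T[0,0] 'b' = {A,T0}  orig:{A}
  T[1,1] 'a' = {T1}  orig:{}
  T[2,2] 'b' = {A,T0}  orig:{A}
  T[3,3] 'a' = {T1}  orig:{}
  T[4,4] 'b' = {A,T0}  orig:{A}
  T[5,5] 'a' = {T1}  orig:{}
  T[0,1] 'ba' = {A,S}
  T[1,2] 'ab' = ∅
  T[2,3] 'ba' = {A,S}
  T[3,4] 'ab' = ∅
  T[4,5] 'ba' = {A,S}
  T[0,2] 'bab' = ∅
  T[1,3] 'aba' = ∅
  T[2,4] 'bab' = ∅
  T[3,5] 'aba' = ∅
  T[0,3] 'baba' = {A,S}
  T[1,4] 'abab' = ∅
  T[2,5] 'baba' = {A,S}
  T[0,4] 'babab' = ∅
  T[1,5] 'ababa' = ∅
  T[0,5] 'bababa' = {A,S}

S ∈ T[0,5] ⇒ YES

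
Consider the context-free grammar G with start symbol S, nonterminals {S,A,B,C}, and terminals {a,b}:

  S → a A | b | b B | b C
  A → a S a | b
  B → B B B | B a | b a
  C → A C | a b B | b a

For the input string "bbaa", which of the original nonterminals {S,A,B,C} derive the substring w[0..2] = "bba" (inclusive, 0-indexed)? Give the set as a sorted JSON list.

Convert to CNF:
  S -> T0 A | T1 B | T1 C | b
  A -> T0 X2 | b
  B -> B T0 | B X3 | T1 T0
  C -> A C | T0 X4 | T1 T0
  T0 -> a
  T1 -> b
  X2 -> S T0
  X3 -> B B
  X4 -> T1 B

CYK table (by increasing span) — only the sub-triangle for w[0..2]:
  T[0,0] 'b' = {A,S,T1}  orig:{A,S}
  T[1,1] 'b' = {A,S,T1}  orig:{A,S}
  T[2,2] 'a' = {T0}  orig:{}
  T[0,1] 'bb' = ∅
  T[1,2] 'ba' = {B,C,X2}  orig:{B,C}
  T[0,2] 'bba' = {C,S,X4}  orig:{C,S}

Original NTs in T[0,2] deriving "bba": ["C", "S"]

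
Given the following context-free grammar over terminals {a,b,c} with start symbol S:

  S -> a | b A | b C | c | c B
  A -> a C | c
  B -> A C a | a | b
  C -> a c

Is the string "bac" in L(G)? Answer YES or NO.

CNF form of G:
  S -> T1 B | T2 A | T2 C | a | c
  A -> T0 C | c
  B -> A X3 | a | b
  C -> T0 T1
  T0 -> a
  T1 -> c
  T2 -> b
  X3 -> C T0

CYK table (by increasing span):
  T[0,0] 'b' = {B,T2}  orig:{B}
  T[1,1] 'a' = {B,S,T0}  orig:{B,S}
  T[2,2] 'c' = {A,S,T1}  orig:{A,S}
  T[0,1] 'ba' = ∅
  T[1,2] 'ac' = {C}
  T[0,2] 'bac' = {S}

S ∈ T[0,2] ⇒ YES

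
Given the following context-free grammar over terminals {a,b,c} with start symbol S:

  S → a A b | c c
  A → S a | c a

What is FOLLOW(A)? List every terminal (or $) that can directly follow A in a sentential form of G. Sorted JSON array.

FIRST iteration:
[1]
  A via A→c a: +{c}
  S via S→a A b: +{a}
  S via S→c c: +{c}
  FIRST(S)={a,c}  FIRST(A)={c}
[2]
  A via A→S a: +{a}
  FIRST(S)={a,c}  FIRST(A)={a,c}
[3] done
  FIRST(S)={a,c}  FIRST(A)={a,c}

FOLLOW sets:
FOLLOW(S) := {$}
[1]
  A→S a: FOLLOW(S) ⊇ FIRST(a) = {a}; new: +{a}
  S→a A b: FOLLOW(A) ⊇ FIRST(b) = {b}; new: +{b}
  FOLLOW(S)={$,a}  FOLLOW(A)={b}
[2] — fixpoint
  FOLLOW(S)={$,a}  FOLLOW(A)={b}

FOLLOW(A) = ["b"]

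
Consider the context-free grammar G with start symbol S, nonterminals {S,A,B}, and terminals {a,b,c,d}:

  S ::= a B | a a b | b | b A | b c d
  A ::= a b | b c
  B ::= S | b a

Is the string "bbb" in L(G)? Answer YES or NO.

Convert to CNF:
  S -> T0 B | T0 X6 | T1 A | T1 X7 | b
  A -> T0 T1 | T1 T2
  B -> T0 B | T0 X4 | T1 A | T1 T0 | T1 X5 | b
  T0 -> a
  T1 -> b
  T2 -> c
  T3 -> d
  X4 -> T0 T1
  X5 -> T2 T3
  X6 -> T0 T1
  X7 -> T2 T3

CYK fill:
  cell(0,0) b: {B,S,T1}  orig:{B,S}
  cell(1,1) b: {B,S,T1}  orig:{B,S}
  cell(2,2) b: {B,S,T1}  orig:{B,S}
  cell(0,1) bb: ∅
  cell(1,2) bb: ∅
  cell(0,2) bbb: ∅

S ∉ T[0,2] ⇒ NO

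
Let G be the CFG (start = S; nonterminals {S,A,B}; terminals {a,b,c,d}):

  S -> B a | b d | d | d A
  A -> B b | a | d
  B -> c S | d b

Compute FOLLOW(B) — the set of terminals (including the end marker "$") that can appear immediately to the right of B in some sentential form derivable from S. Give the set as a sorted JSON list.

FIRST iteration:
iter 1:
  A via A→a: +{a}
  A via A→d: +{d}
  B via B→c S: +{c}
  B via B→d b: +{d}
  S via S→B a: +{c,d}
  S via S→b d: +{b}
  S: {b,c,d}  A: {a,d}  B: {c,d}
iter 2:
  A via A→B b: +{c}
  S: {b,c,d}  A: {a,c,d}  B: {c,d}
iter 3: done
  S: {b,c,d}  A: {a,c,d}  B: {c,d}

FOLLOW sets:
seed FOLLOW(S) with $
iter 1:
  A→B b: FOLLOW(B) ⊇ FIRST(b) = {b}; new: +{b}
  B→c S: FOLLOW(S) ⊇ FOLLOW(B) ⊇ {b}; new: +{b}
  S→B a: FOLLOW(B) ⊇ FIRST(a) = {a}; new: +{a}
  S→d A: FOLLOW(A) ⊇ FOLLOW(S) ⊇ {$,b}; new: +{$,b}
  S: {$,b}  A: {$,b}  B: {a,b}
iter 2:
  B→c S: FOLLOW(S) ⊇ FOLLOW(B) ⊇ {a,b}; new: +{a}
  S→d A: FOLLOW(A) ⊇ FOLLOW(S) ⊇ {$,a,b}; new: +{a}
  S: {$,a,b}  A: {$,a,b}  B: {a,b}
iter 3: (stable)
  S: {$,a,b}  A: {$,a,b}  B: {a,b}

FOLLOW(B) = ["a", "b"]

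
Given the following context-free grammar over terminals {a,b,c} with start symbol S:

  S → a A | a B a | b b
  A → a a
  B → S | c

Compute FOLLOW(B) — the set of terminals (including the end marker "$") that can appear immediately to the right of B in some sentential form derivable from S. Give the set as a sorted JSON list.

FIRST iteration:
round 1:
  A via A→a a: +{a}
  B via B→c: +{c}
  S via S→a A: +{a}
  S via S→b b: +{b}
  FIRST[S]={a,b}  FIRST[A]={a}  FIRST[B]={c}
round 2:
  B via B→S: +{a,b}
  FIRST[S]={a,b}  FIRST[A]={a}  FIRST[B]={a,b,c}
round 3: (no change)
  FIRST[S]={a,b}  FIRST[A]={a}  FIRST[B]={a,b,c}

Compute FOLLOW by fixpoint:
initialize: $ ∈ FOLLOW(S)
[1]
  S→a A: FOLLOW(A) ⊇ FOLLOW(S) ⊇ {$}; new: +{$}
  S→a B a: FOLLOW(B) ⊇ FIRST(a) = {a}; new: +{a}
  FOLLOW[S]={$}  FOLLOW[A]={$}  FOLLOW[B]={a}
[2]
  B→S: FOLLOW(S) ⊇ FOLLOW(B) ⊇ {a}; new: +{a}
  S→a A: FOLLOW(A) ⊇ FOLLOW(S) ⊇ {$,a}; new: +{a}
  FOLLOW[S]={$,a}  FOLLOW[A]={$,a}  FOLLOW[B]={a}
[3] (no change)
  FOLLOW[S]={$,a}  FOLLOW[A]={$,a}  FOLLOW[B]={a}

FOLLOW(B) = ["a"]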